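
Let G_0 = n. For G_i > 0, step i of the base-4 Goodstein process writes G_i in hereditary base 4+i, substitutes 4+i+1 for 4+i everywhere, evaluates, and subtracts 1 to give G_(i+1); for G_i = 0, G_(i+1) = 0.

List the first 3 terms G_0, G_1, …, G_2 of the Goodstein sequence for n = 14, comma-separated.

14, 16, 18

step 0: 14 = 3·4 + 2; sub 5 for 4: 3·5 + 2; = 17; G_1 = 17−1 = 16
step 1: 16 = 3·5 + 1; sub 6 for 5: 3·6 + 1; = 19; G_2 = 19−1 = 18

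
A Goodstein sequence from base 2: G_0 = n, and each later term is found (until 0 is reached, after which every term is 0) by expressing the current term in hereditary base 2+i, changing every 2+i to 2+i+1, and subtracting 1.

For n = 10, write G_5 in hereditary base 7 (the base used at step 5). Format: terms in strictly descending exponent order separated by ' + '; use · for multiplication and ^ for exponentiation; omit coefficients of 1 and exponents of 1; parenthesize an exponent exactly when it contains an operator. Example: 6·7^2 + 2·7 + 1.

5·7^7 + 5·7^5 + 5·7^4 + 5·7^3 + 5·7^2 + 5·7 + 4

step 0: 10 = 2^(2 + 1) + 2; sub 3 for 2: 3^(3 + 1) + 3; = 84; G_1 = 84−1 = 83
step 1: 83 = 3^(3 + 1) + 2; sub 4 for 3: 4^(4 + 1) + 2; = 1026; G_2 = 1026−1 = 1025
step 2: 1025 = 4^(4 + 1) + 1; sub 5 for 4: 5^(5 + 1) + 1; = 15626; G_3 = 15626−1 = 15625
step 3: 15625 = 5^(5 + 1); sub 6 for 5: 6^(6 + 1); = 279936; G_4 = 279936−1 = 279935
step 4: 279935 = 5·6^6 + 5·6^5 + 5·6^4 + 5·6^3 + 5·6^2 + 5·6 + 5; sub 7 for 6: 5·7^7 + 5·7^5 + 5·7^4 + 5·7^3 + 5·7^2 + 5·7 + 5; = 4215755; G_5 = 4215755−1 = 4215754
step 5: 4215754 = 5·7^7 + 5·7^5 + 5·7^4 + 5·7^3 + 5·7^2 + 5·7 + 4; sub 8 for 7: 5·8^8 + 5·8^5 + 5·8^4 + 5·8^3 + 5·8^2 + 5·8 + 4; = 84073324; G_6 = 84073324−1 = 84073323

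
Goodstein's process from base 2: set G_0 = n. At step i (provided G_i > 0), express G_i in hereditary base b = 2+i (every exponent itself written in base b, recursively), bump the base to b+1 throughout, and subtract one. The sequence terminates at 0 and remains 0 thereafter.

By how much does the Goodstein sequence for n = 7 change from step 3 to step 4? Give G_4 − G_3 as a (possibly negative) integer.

i=0: 7 = 2^2 + 2 + 1 (b=2); 2→3: 3^3 + 3 + 1 = 31; 31−1 = 30
i=1: 30 = 3^3 + 3 (b=3); 3→4: 4^4 + 4 = 260; 260−1 = 259
i=2: 259 = 4^4 + 3 (b=4); 4→5: 5^5 + 3 = 3128; 3128−1 = 3127
i=3: 3127 = 5^5 + 2 (b=5); 5→6: 6^6 + 2 = 46658; 46658−1 = 46657

43530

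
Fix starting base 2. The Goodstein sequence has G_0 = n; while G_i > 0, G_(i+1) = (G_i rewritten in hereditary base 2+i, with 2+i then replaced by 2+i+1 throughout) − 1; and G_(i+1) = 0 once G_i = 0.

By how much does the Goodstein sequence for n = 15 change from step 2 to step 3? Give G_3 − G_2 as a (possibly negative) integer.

17469

step 0: 15 = 2^(2 + 1) + 2^2 + 2 + 1; sub 3 for 2: 3^(3 + 1) + 3^3 + 3 + 1; = 112; G_1 = 112−1 = 111
step 1: 111 = 3^(3 + 1) + 3^3 + 3; sub 4 for 3: 4^(4 + 1) + 4^4 + 4; = 1284; G_2 = 1284−1 = 1283
step 2: 1283 = 4^(4 + 1) + 4^4 + 3; sub 5 for 4: 5^(5 + 1) + 5^5 + 3; = 18753; G_3 = 18753−1 = 18752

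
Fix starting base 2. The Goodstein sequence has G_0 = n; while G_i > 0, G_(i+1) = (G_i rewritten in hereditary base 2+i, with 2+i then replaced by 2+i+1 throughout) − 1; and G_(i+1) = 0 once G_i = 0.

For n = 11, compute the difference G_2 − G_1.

i=0: 11 = 2^(2 + 1) + 2 + 1 (b=2); 2→3: 3^(3 + 1) + 3 + 1 = 85; 85−1 = 84
i=1: 84 = 3^(3 + 1) + 3 (b=3); 3→4: 4^(4 + 1) + 4 = 1028; 1028−1 = 1027

943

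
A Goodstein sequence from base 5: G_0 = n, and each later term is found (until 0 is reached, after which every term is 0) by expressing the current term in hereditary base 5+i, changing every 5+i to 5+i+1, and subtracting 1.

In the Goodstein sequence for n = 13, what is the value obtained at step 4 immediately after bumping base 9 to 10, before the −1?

18

i=0: 13 = 2·5 + 3 (b=5); 5→6: 2·6 + 3 = 15; 15−1 = 14
i=1: 14 = 2·6 + 2 (b=6); 6→7: 2·7 + 2 = 16; 16−1 = 15
i=2: 15 = 2·7 + 1 (b=7); 7→8: 2·8 + 1 = 17; 17−1 = 16
i=3: 16 = 2·8 (b=8); 8→9: 2·9 = 18; 18−1 = 17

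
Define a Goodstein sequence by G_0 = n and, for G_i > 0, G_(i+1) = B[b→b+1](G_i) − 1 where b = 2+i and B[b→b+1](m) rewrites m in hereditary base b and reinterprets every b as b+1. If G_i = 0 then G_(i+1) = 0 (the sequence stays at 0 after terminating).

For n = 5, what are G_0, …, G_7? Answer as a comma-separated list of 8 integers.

G_0 = 5. HB_2(5) = 2^2 + 1. Bump = 28. G_1 = 27.
G_1 = 27. HB_3(27) = 3^3. Bump = 256. G_2 = 255.
G_2 = 255. HB_4(255) = 3·4^3 + 3·4^2 + 3·4 + 3. Bump = 468. G_3 = 467.
G_3 = 467. HB_5(467) = 3·5^3 + 3·5^2 + 3·5 + 2. Bump = 776. G_4 = 775.
G_4 = 775. HB_6(775) = 3·6^3 + 3·6^2 + 3·6 + 1. Bump = 1198. G_5 = 1197.
G_5 = 1197. HB_7(1197) = 3·7^3 + 3·7^2 + 3·7. Bump = 1752. G_6 = 1751.
G_6 = 1751. HB_8(1751) = 3·8^3 + 3·8^2 + 2·8 + 7. Bump = 2455. G_7 = 2454.

5, 27, 255, 467, 775, 1197, 1751, 2454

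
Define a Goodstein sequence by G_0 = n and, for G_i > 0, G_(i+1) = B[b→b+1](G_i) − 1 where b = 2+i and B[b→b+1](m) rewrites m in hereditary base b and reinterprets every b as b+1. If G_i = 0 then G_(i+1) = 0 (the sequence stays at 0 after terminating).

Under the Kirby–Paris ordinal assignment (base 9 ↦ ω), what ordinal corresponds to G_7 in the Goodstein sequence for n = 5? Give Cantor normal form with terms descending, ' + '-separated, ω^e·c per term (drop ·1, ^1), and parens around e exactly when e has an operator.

i=0: 5 = 2^2 + 1 (b=2); 2→3: 3^3 + 1 = 28; 28−1 = 27
i=1: 27 = 3^3 (b=3); 3→4: 4^4 = 256; 256−1 = 255
i=2: 255 = 3·4^3 + 3·4^2 + 3·4 + 3 (b=4); 4→5: 3·5^3 + 3·5^2 + 3·5 + 3 = 468; 468−1 = 467
i=3: 467 = 3·5^3 + 3·5^2 + 3·5 + 2 (b=5); 5→6: 3·6^3 + 3·6^2 + 3·6 + 2 = 776; 776−1 = 775
i=4: 775 = 3·6^3 + 3·6^2 + 3·6 + 1 (b=6); 6→7: 3·7^3 + 3·7^2 + 3·7 + 1 = 1198; 1198−1 = 1197
i=5: 1197 = 3·7^3 + 3·7^2 + 3·7 (b=7); 7→8: 3·8^3 + 3·8^2 + 3·8 = 1752; 1752−1 = 1751
i=6: 1751 = 3·8^3 + 3·8^2 + 2·8 + 7 (b=8); 8→9: 3·9^3 + 3·9^2 + 2·9 + 7 = 2455; 2455−1 = 2454

ω^3·3 + ω^2·3 + ω·2 + 6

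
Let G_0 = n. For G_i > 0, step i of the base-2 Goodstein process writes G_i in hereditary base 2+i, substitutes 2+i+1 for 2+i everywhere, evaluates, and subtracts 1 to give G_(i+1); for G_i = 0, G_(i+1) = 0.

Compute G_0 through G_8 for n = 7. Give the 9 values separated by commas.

G_0=7  [base 2] 2^2 + 2 + 1  →[2↦3]→  3^3 + 3 + 1 = 31  −1 ⇒ G_1=30
G_1=30  [base 3] 3^3 + 3  →[3↦4]→  4^4 + 4 = 260  −1 ⇒ G_2=259
G_2=259  [base 4] 4^4 + 3  →[4↦5]→  5^5 + 3 = 3128  −1 ⇒ G_3=3127
G_3=3127  [base 5] 5^5 + 2  →[5↦6]→  6^6 + 2 = 46658  −1 ⇒ G_4=46657
G_4=46657  [base 6] 6^6 + 1  →[6↦7]→  7^7 + 1 = 823544  −1 ⇒ G_5=823543
G_5=823543  [base 7] 7^7  →[7↦8]→  8^8 = 16777216  −1 ⇒ G_6=16777215
G_6=16777215  [base 8] 7·8^7 + 7·8^6 + 7·8^5 + 7·8^4 + 7·8^3 + 7·8^2 + 7·8 + 7  →[8↦9]→  7·9^7 + 7·9^6 + 7·9^5 + 7·9^4 + 7·9^3 + 7·9^2 + 7·9 + 7 = 37665880  −1 ⇒ G_7=37665879
G_7=37665879  [base 9] 7·9^7 + 7·9^6 + 7·9^5 + 7·9^4 + 7·9^3 + 7·9^2 + 7·9 + 6  →[9↦10]→  7·10^7 + 7·10^6 + 7·10^5 + 7·10^4 + 7·10^3 + 7·10^2 + 7·10 + 6 = 77777776  −1 ⇒ G_8=77777775

7, 30, 259, 3127, 46657, 823543, 16777215, 37665879, 77777775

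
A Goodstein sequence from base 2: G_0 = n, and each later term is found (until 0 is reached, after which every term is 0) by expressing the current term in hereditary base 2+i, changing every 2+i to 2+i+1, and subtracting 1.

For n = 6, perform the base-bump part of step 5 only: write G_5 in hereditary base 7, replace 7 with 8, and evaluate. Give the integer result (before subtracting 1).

(0) 6|_2 = 2^2 + 2 ↦ 3^3 + 3|_3 = 30 ⇒ 29
(1) 29|_3 = 3^3 + 2 ↦ 4^4 + 2|_4 = 258 ⇒ 257
(2) 257|_4 = 4^4 + 1 ↦ 5^5 + 1|_5 = 3126 ⇒ 3125
(3) 3125|_5 = 5^5 ↦ 6^6|_6 = 46656 ⇒ 46655
(4) 46655|_6 = 5·6^5 + 5·6^4 + 5·6^3 + 5·6^2 + 5·6 + 5 ↦ 5·7^5 + 5·7^4 + 5·7^3 + 5·7^2 + 5·7 + 5|_7 = 98040 ⇒ 98039

187244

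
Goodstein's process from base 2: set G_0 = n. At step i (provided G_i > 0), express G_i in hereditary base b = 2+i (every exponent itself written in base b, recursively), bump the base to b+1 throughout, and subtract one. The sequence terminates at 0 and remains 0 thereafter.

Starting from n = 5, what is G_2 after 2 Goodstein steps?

(0) 5|_2 = 2^2 + 1 ↦ 3^3 + 1|_3 = 28 ⇒ 27
(1) 27|_3 = 3^3 ↦ 4^4|_4 = 256 ⇒ 255
(2) 255|_4 = 3·4^3 + 3·4^2 + 3·4 + 3 ↦ 3·5^3 + 3·5^2 + 3·5 + 3|_5 = 468 ⇒ 467

255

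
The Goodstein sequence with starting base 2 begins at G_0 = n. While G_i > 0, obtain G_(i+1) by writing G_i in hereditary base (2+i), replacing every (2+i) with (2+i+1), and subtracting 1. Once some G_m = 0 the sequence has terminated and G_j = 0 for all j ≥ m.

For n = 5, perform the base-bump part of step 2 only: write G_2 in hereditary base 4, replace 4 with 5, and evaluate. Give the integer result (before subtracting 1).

468

G_0=5  [base 2] 2^2 + 1  →[2↦3]→  3^3 + 1 = 28  −1 ⇒ G_1=27
G_1=27  [base 3] 3^3  →[3↦4]→  4^4 = 256  −1 ⇒ G_2=255
G_2=255  [base 4] 3·4^3 + 3·4^2 + 3·4 + 3  →[4↦5]→  3·5^3 + 3·5^2 + 3·5 + 3 = 468  −1 ⇒ G_3=467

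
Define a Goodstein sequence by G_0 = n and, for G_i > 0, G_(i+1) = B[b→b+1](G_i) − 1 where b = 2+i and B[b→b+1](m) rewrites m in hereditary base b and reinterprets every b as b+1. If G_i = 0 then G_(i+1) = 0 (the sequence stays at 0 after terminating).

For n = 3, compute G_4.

1

G_0=3  [base 2] 2 + 1  →[2↦3]→  3 + 1 = 4  −1 ⇒ G_1=3
G_1=3  [base 3] 3  →[3↦4]→  4 = 4  −1 ⇒ G_2=3
G_2=3  [base 4] 3  →[4↦5]→  3 = 3  −1 ⇒ G_3=2
G_3=2  [base 5] 2  →[5↦6]→  2 = 2  −1 ⇒ G_4=1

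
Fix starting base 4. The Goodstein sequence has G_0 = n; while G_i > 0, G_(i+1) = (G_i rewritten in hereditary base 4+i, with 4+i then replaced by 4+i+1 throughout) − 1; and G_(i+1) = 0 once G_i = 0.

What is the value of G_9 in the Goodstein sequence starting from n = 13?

23

step 0: 13 = 3·4 + 1; sub 5 for 4: 3·5 + 1; = 16; G_1 = 16−1 = 15
step 1: 15 = 3·5; sub 6 for 5: 3·6; = 18; G_2 = 18−1 = 17
step 2: 17 = 2·6 + 5; sub 7 for 6: 2·7 + 5; = 19; G_3 = 19−1 = 18
step 3: 18 = 2·7 + 4; sub 8 for 7: 2·8 + 4; = 20; G_4 = 20−1 = 19
step 4: 19 = 2·8 + 3; sub 9 for 8: 2·9 + 3; = 21; G_5 = 21−1 = 20
step 5: 20 = 2·9 + 2; sub 10 for 9: 2·10 + 2; = 22; G_6 = 22−1 = 21
step 6: 21 = 2·10 + 1; sub 11 for 10: 2·11 + 1; = 23; G_7 = 23−1 = 22
step 7: 22 = 2·11; sub 12 for 11: 2·12; = 24; G_8 = 24−1 = 23
step 8: 23 = 12 + 11; sub 13 for 12: 13 + 11; = 24; G_9 = 24−1 = 23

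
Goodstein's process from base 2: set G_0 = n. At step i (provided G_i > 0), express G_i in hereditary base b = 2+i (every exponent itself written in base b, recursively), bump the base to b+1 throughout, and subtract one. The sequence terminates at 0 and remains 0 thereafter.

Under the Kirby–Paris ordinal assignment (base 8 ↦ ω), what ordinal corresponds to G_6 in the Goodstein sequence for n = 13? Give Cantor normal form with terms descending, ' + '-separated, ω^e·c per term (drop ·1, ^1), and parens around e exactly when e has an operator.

step 0: 13 = 2^(2 + 1) + 2^2 + 1; sub 3 for 2: 3^(3 + 1) + 3^3 + 1; = 109; G_1 = 109−1 = 108
step 1: 108 = 3^(3 + 1) + 3^3; sub 4 for 3: 4^(4 + 1) + 4^4; = 1280; G_2 = 1280−1 = 1279
step 2: 1279 = 4^(4 + 1) + 3·4^3 + 3·4^2 + 3·4 + 3; sub 5 for 4: 5^(5 + 1) + 3·5^3 + 3·5^2 + 3·5 + 3; = 16093; G_3 = 16093−1 = 16092
step 3: 16092 = 5^(5 + 1) + 3·5^3 + 3·5^2 + 3·5 + 2; sub 6 for 5: 6^(6 + 1) + 3·6^3 + 3·6^2 + 3·6 + 2; = 280712; G_4 = 280712−1 = 280711
step 4: 280711 = 6^(6 + 1) + 3·6^3 + 3·6^2 + 3·6 + 1; sub 7 for 6: 7^(7 + 1) + 3·7^3 + 3·7^2 + 3·7 + 1; = 5765999; G_5 = 5765999−1 = 5765998
step 5: 5765998 = 7^(7 + 1) + 3·7^3 + 3·7^2 + 3·7; sub 8 for 7: 8^(8 + 1) + 3·8^3 + 3·8^2 + 3·8; = 134219480; G_6 = 134219480−1 = 134219479

ω^(ω + 1) + ω^3·3 + ω^2·3 + ω·2 + 7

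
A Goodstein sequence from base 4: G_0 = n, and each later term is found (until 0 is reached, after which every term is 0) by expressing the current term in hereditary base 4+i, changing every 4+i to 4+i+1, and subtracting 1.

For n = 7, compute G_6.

5

i=0: 7 = 4 + 3 (b=4); 4→5: 5 + 3 = 8; 8−1 = 7
i=1: 7 = 5 + 2 (b=5); 5→6: 6 + 2 = 8; 8−1 = 7
i=2: 7 = 6 + 1 (b=6); 6→7: 7 + 1 = 8; 8−1 = 7
i=3: 7 = 7 (b=7); 7→8: 8 = 8; 8−1 = 7
i=4: 7 = 7 (b=8); 8→9: 7 = 7; 7−1 = 6
i=5: 6 = 6 (b=9); 9→10: 6 = 6; 6−1 = 5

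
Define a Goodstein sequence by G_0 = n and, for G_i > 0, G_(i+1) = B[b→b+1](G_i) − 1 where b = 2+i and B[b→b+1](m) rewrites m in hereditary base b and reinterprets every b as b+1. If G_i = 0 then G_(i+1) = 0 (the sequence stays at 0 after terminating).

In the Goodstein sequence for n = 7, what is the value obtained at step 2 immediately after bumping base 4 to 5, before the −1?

step 0: 7 = 2^2 + 2 + 1; sub 3 for 2: 3^3 + 3 + 1; = 31; G_1 = 31−1 = 30
step 1: 30 = 3^3 + 3; sub 4 for 3: 4^4 + 4; = 260; G_2 = 260−1 = 259
step 2: 259 = 4^4 + 3; sub 5 for 4: 5^5 + 3; = 3128; G_3 = 3128−1 = 3127

3128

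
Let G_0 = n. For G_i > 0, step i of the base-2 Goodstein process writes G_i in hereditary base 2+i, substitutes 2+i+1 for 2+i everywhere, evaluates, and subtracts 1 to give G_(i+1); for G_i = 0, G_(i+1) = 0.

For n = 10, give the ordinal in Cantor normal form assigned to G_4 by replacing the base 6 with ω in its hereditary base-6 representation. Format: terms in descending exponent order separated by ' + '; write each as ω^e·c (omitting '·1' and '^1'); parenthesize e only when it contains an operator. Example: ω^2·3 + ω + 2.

base 2: 10 = 2^(2 + 1) + 2; at 3: 3^(3 + 1) + 3 = 84; next = 83
base 3: 83 = 3^(3 + 1) + 2; at 4: 4^(4 + 1) + 2 = 1026; next = 1025
base 4: 1025 = 4^(4 + 1) + 1; at 5: 5^(5 + 1) + 1 = 15626; next = 15625
base 5: 15625 = 5^(5 + 1); at 6: 6^(6 + 1) = 279936; next = 279935
base 6: 279935 = 5·6^6 + 5·6^5 + 5·6^4 + 5·6^3 + 5·6^2 + 5·6 + 5; at 7: 5·7^7 + 5·7^5 + 5·7^4 + 5·7^3 + 5·7^2 + 5·7 + 5 = 4215755; next = 4215754

ω^ω·5 + ω^5·5 + ω^4·5 + ω^3·5 + ω^2·5 + ω·5 + 5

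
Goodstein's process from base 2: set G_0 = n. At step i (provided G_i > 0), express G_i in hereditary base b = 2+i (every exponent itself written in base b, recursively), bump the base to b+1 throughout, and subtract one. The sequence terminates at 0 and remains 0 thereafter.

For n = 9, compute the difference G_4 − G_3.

130901

G_0 = 9. HB_2(9) = 2^(2 + 1) + 1. Bump = 82. G_1 = 81.
G_1 = 81. HB_3(81) = 3^(3 + 1). Bump = 1024. G_2 = 1023.
G_2 = 1023. HB_4(1023) = 3·4^4 + 3·4^3 + 3·4^2 + 3·4 + 3. Bump = 9843. G_3 = 9842.
G_3 = 9842. HB_5(9842) = 3·5^5 + 3·5^3 + 3·5^2 + 3·5 + 2. Bump = 140744. G_4 = 140743.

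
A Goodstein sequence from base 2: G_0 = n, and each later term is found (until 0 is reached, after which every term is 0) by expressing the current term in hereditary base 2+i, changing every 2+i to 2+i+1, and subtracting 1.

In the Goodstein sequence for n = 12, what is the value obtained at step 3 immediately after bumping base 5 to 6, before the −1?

280020

G_0 = 12. HB_2(12) = 2^(2 + 1) + 2^2. Bump = 108. G_1 = 107.
G_1 = 107. HB_3(107) = 3^(3 + 1) + 2·3^2 + 2·3 + 2. Bump = 1066. G_2 = 1065.
G_2 = 1065. HB_4(1065) = 4^(4 + 1) + 2·4^2 + 2·4 + 1. Bump = 15686. G_3 = 15685.
G_3 = 15685. HB_5(15685) = 5^(5 + 1) + 2·5^2 + 2·5. Bump = 280020. G_4 = 280019.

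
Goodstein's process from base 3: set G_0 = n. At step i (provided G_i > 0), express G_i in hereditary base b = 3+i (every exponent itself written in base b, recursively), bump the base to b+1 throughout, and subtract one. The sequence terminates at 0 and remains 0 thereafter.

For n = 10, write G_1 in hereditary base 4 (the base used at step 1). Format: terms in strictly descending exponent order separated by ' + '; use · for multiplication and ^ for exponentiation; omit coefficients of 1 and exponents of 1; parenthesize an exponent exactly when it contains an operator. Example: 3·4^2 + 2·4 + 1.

4^2

10 —HB3→ 3^2 + 1 —bump→ 4^2 + 1 = 17 —(−1)→ 16
16 —HB4→ 4^2 —bump→ 5^2 = 25 —(−1)→ 24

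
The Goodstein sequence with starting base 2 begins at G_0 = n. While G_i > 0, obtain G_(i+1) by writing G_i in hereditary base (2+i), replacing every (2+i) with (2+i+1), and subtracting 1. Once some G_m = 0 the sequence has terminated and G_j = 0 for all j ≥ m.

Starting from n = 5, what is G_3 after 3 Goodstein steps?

467

(0) 5|_2 = 2^2 + 1 ↦ 3^3 + 1|_3 = 28 ⇒ 27
(1) 27|_3 = 3^3 ↦ 4^4|_4 = 256 ⇒ 255
(2) 255|_4 = 3·4^3 + 3·4^2 + 3·4 + 3 ↦ 3·5^3 + 3·5^2 + 3·5 + 3|_5 = 468 ⇒ 467
(3) 467|_5 = 3·5^3 + 3·5^2 + 3·5 + 2 ↦ 3·6^3 + 3·6^2 + 3·6 + 2|_6 = 776 ⇒ 775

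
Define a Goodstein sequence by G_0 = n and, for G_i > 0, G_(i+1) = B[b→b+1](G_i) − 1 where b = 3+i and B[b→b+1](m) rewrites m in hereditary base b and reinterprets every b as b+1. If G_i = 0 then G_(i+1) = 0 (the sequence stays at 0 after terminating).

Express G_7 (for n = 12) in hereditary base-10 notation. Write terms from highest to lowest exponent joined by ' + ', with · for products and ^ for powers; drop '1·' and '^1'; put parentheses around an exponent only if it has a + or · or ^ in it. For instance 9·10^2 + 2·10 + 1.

7·10 + 5

G_0=12  [base 3] 3^2 + 3  →[3↦4]→  4^2 + 4 = 20  −1 ⇒ G_1=19
G_1=19  [base 4] 4^2 + 3  →[4↦5]→  5^2 + 3 = 28  −1 ⇒ G_2=27
G_2=27  [base 5] 5^2 + 2  →[5↦6]→  6^2 + 2 = 38  −1 ⇒ G_3=37
G_3=37  [base 6] 6^2 + 1  →[6↦7]→  7^2 + 1 = 50  −1 ⇒ G_4=49
G_4=49  [base 7] 7^2  →[7↦8]→  8^2 = 64  −1 ⇒ G_5=63
G_5=63  [base 8] 7·8 + 7  →[8↦9]→  7·9 + 7 = 70  −1 ⇒ G_6=69
G_6=69  [base 9] 7·9 + 6  →[9↦10]→  7·10 + 6 = 76  −1 ⇒ G_7=75
G_7=75  [base 10] 7·10 + 5  →[10↦11]→  7·11 + 5 = 82  −1 ⇒ G_8=81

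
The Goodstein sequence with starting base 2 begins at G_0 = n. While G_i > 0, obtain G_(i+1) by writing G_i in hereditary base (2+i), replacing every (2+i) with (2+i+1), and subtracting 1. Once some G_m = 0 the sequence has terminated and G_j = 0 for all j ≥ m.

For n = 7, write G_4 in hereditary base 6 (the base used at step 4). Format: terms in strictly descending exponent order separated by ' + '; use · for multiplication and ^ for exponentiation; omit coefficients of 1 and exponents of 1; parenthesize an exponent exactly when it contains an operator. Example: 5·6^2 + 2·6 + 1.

G_0=7  [base 2] 2^2 + 2 + 1  →[2↦3]→  3^3 + 3 + 1 = 31  −1 ⇒ G_1=30
G_1=30  [base 3] 3^3 + 3  →[3↦4]→  4^4 + 4 = 260  −1 ⇒ G_2=259
G_2=259  [base 4] 4^4 + 3  →[4↦5]→  5^5 + 3 = 3128  −1 ⇒ G_3=3127
G_3=3127  [base 5] 5^5 + 2  →[5↦6]→  6^6 + 2 = 46658  −1 ⇒ G_4=46657

6^6 + 1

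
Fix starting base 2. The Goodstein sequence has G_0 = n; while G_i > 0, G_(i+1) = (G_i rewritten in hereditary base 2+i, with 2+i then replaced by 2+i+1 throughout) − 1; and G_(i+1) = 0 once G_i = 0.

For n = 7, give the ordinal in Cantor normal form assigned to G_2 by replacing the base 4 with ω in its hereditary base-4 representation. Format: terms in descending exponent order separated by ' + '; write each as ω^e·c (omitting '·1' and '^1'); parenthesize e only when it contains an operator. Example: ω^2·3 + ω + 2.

step 0: 7 = 2^2 + 2 + 1; sub 3 for 2: 3^3 + 3 + 1; = 31; G_1 = 31−1 = 30
step 1: 30 = 3^3 + 3; sub 4 for 3: 4^4 + 4; = 260; G_2 = 260−1 = 259
step 2: 259 = 4^4 + 3; sub 5 for 4: 5^5 + 3; = 3128; G_3 = 3128−1 = 3127

ω^ω + 3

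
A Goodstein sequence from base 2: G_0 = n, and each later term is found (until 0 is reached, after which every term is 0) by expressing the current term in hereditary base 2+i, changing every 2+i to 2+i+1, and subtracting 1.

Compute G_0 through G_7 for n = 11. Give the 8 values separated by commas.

11, 84, 1027, 15627, 279937, 5764801, 134217727, 2749609302

[0] 11 ≡ 2^(2 + 1) + 2 + 1 (base 2). Lift 3: 85. −1: 84.
[1] 84 ≡ 3^(3 + 1) + 3 (base 3). Lift 4: 1028. −1: 1027.
[2] 1027 ≡ 4^(4 + 1) + 3 (base 4). Lift 5: 15628. −1: 15627.
[3] 15627 ≡ 5^(5 + 1) + 2 (base 5). Lift 6: 279938. −1: 279937.
[4] 279937 ≡ 6^(6 + 1) + 1 (base 6). Lift 7: 5764802. −1: 5764801.
[5] 5764801 ≡ 7^(7 + 1) (base 7). Lift 8: 134217728. −1: 134217727.
[6] 134217727 ≡ 7·8^8 + 7·8^7 + 7·8^6 + 7·8^5 + 7·8^4 + 7·8^3 + 7·8^2 + 7·8 + 7 (base 8). Lift 9: 2749609303. −1: 2749609302.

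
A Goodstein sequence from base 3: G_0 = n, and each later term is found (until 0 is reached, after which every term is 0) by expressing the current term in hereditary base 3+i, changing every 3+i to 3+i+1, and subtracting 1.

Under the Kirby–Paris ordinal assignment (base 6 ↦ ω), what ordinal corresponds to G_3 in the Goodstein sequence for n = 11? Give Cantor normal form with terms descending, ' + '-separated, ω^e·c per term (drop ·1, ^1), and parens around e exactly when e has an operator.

11 —HB3→ 3^2 + 2 —bump→ 4^2 + 2 = 18 —(−1)→ 17
17 —HB4→ 4^2 + 1 —bump→ 5^2 + 1 = 26 —(−1)→ 25
25 —HB5→ 5^2 —bump→ 6^2 = 36 —(−1)→ 35

ω·5 + 5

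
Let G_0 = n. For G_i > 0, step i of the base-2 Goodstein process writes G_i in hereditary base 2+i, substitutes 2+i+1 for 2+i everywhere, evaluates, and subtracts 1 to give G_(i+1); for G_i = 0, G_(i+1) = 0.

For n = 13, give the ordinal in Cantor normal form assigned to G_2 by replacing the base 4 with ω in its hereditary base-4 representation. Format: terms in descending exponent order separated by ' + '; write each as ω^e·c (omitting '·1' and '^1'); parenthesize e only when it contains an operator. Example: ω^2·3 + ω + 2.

ω^(ω + 1) + ω^3·3 + ω^2·3 + ω·3 + 3

i=0: 13 = 2^(2 + 1) + 2^2 + 1 (b=2); 2→3: 3^(3 + 1) + 3^3 + 1 = 109; 109−1 = 108
i=1: 108 = 3^(3 + 1) + 3^3 (b=3); 3→4: 4^(4 + 1) + 4^4 = 1280; 1280−1 = 1279
i=2: 1279 = 4^(4 + 1) + 3·4^3 + 3·4^2 + 3·4 + 3 (b=4); 4→5: 5^(5 + 1) + 3·5^3 + 3·5^2 + 3·5 + 3 = 16093; 16093−1 = 16092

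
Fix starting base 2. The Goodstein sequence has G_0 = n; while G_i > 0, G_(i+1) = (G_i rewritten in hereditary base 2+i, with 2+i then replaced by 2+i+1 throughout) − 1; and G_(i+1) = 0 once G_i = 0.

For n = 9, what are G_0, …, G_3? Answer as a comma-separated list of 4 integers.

9, 81, 1023, 9842

[0] 9 ≡ 2^(2 + 1) + 1 (base 2). Lift 3: 82. −1: 81.
[1] 81 ≡ 3^(3 + 1) (base 3). Lift 4: 1024. −1: 1023.
[2] 1023 ≡ 3·4^4 + 3·4^3 + 3·4^2 + 3·4 + 3 (base 4). Lift 5: 9843. −1: 9842.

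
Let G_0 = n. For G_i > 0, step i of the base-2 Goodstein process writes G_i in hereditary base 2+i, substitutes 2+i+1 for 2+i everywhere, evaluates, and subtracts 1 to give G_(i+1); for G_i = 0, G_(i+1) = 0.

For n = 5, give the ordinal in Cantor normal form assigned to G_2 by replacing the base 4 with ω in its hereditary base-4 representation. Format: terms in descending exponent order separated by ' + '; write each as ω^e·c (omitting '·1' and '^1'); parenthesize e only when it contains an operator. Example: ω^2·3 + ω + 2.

i=0: 5 = 2^2 + 1 (b=2); 2→3: 3^3 + 1 = 28; 28−1 = 27
i=1: 27 = 3^3 (b=3); 3→4: 4^4 = 256; 256−1 = 255
i=2: 255 = 3·4^3 + 3·4^2 + 3·4 + 3 (b=4); 4→5: 3·5^3 + 3·5^2 + 3·5 + 3 = 468; 468−1 = 467

ω^3·3 + ω^2·3 + ω·3 + 3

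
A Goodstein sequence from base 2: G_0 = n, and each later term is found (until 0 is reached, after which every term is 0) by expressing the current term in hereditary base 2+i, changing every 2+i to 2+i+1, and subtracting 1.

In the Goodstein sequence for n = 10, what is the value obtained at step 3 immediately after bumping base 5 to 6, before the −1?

279936

(0) 10|_2 = 2^(2 + 1) + 2 ↦ 3^(3 + 1) + 3|_3 = 84 ⇒ 83
(1) 83|_3 = 3^(3 + 1) + 2 ↦ 4^(4 + 1) + 2|_4 = 1026 ⇒ 1025
(2) 1025|_4 = 4^(4 + 1) + 1 ↦ 5^(5 + 1) + 1|_5 = 15626 ⇒ 15625
(3) 15625|_5 = 5^(5 + 1) ↦ 6^(6 + 1)|_6 = 279936 ⇒ 279935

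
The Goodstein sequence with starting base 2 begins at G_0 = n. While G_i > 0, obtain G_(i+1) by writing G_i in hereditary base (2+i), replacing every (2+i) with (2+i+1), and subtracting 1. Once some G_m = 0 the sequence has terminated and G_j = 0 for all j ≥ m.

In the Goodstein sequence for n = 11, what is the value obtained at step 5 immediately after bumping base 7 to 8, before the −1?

134217728

11 —HB2→ 2^(2 + 1) + 2 + 1 —bump→ 3^(3 + 1) + 3 + 1 = 85 —(−1)→ 84
84 —HB3→ 3^(3 + 1) + 3 —bump→ 4^(4 + 1) + 4 = 1028 —(−1)→ 1027
1027 —HB4→ 4^(4 + 1) + 3 —bump→ 5^(5 + 1) + 3 = 15628 —(−1)→ 15627
15627 —HB5→ 5^(5 + 1) + 2 —bump→ 6^(6 + 1) + 2 = 279938 —(−1)→ 279937
279937 —HB6→ 6^(6 + 1) + 1 —bump→ 7^(7 + 1) + 1 = 5764802 —(−1)→ 5764801
5764801 —HB7→ 7^(7 + 1) —bump→ 8^(8 + 1) = 134217728 —(−1)→ 134217727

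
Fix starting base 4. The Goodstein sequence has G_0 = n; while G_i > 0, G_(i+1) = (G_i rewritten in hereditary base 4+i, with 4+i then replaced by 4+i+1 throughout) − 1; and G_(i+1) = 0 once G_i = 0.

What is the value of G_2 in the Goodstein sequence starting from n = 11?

13

(0) 11|_4 = 2·4 + 3 ↦ 2·5 + 3|_5 = 13 ⇒ 12
(1) 12|_5 = 2·5 + 2 ↦ 2·6 + 2|_6 = 14 ⇒ 13
(2) 13|_6 = 2·6 + 1 ↦ 2·7 + 1|_7 = 15 ⇒ 14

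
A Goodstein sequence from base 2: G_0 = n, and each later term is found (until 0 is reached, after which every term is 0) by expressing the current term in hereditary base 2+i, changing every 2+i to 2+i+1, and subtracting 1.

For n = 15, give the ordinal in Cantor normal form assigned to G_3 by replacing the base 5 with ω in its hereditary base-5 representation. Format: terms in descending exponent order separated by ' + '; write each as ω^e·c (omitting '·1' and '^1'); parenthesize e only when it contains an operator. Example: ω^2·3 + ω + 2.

ω^(ω + 1) + ω^ω + 2

(0) 15|_2 = 2^(2 + 1) + 2^2 + 2 + 1 ↦ 3^(3 + 1) + 3^3 + 3 + 1|_3 = 112 ⇒ 111
(1) 111|_3 = 3^(3 + 1) + 3^3 + 3 ↦ 4^(4 + 1) + 4^4 + 4|_4 = 1284 ⇒ 1283
(2) 1283|_4 = 4^(4 + 1) + 4^4 + 3 ↦ 5^(5 + 1) + 5^5 + 3|_5 = 18753 ⇒ 18752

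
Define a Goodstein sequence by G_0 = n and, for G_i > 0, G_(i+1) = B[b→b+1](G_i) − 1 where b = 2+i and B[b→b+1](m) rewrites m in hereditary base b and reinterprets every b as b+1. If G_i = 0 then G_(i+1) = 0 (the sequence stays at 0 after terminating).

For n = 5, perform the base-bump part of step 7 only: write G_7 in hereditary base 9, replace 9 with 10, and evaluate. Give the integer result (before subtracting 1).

3326

base 2: 5 = 2^2 + 1; at 3: 3^3 + 1 = 28; next = 27
base 3: 27 = 3^3; at 4: 4^4 = 256; next = 255
base 4: 255 = 3·4^3 + 3·4^2 + 3·4 + 3; at 5: 3·5^3 + 3·5^2 + 3·5 + 3 = 468; next = 467
base 5: 467 = 3·5^3 + 3·5^2 + 3·5 + 2; at 6: 3·6^3 + 3·6^2 + 3·6 + 2 = 776; next = 775
base 6: 775 = 3·6^3 + 3·6^2 + 3·6 + 1; at 7: 3·7^3 + 3·7^2 + 3·7 + 1 = 1198; next = 1197
base 7: 1197 = 3·7^3 + 3·7^2 + 3·7; at 8: 3·8^3 + 3·8^2 + 3·8 = 1752; next = 1751
base 8: 1751 = 3·8^3 + 3·8^2 + 2·8 + 7; at 9: 3·9^3 + 3·9^2 + 2·9 + 7 = 2455; next = 2454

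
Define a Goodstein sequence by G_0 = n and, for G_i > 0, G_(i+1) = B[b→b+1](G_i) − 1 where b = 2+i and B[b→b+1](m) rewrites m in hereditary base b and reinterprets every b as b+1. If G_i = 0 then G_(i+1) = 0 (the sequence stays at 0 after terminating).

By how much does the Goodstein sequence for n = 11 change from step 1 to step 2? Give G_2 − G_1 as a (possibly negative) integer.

(0) 11|_2 = 2^(2 + 1) + 2 + 1 ↦ 3^(3 + 1) + 3 + 1|_3 = 85 ⇒ 84
(1) 84|_3 = 3^(3 + 1) + 3 ↦ 4^(4 + 1) + 4|_4 = 1028 ⇒ 1027

943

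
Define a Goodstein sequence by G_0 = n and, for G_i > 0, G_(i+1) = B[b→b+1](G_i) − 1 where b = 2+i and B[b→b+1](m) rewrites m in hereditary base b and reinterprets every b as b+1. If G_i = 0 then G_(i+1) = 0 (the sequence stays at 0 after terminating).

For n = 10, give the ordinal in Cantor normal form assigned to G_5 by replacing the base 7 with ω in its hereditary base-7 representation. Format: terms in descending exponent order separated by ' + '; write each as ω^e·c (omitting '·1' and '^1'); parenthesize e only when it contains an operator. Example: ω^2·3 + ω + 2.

10 —HB2→ 2^(2 + 1) + 2 —bump→ 3^(3 + 1) + 3 = 84 —(−1)→ 83
83 —HB3→ 3^(3 + 1) + 2 —bump→ 4^(4 + 1) + 2 = 1026 —(−1)→ 1025
1025 —HB4→ 4^(4 + 1) + 1 —bump→ 5^(5 + 1) + 1 = 15626 —(−1)→ 15625
15625 —HB5→ 5^(5 + 1) —bump→ 6^(6 + 1) = 279936 —(−1)→ 279935
279935 —HB6→ 5·6^6 + 5·6^5 + 5·6^4 + 5·6^3 + 5·6^2 + 5·6 + 5 —bump→ 5·7^7 + 5·7^5 + 5·7^4 + 5·7^3 + 5·7^2 + 5·7 + 5 = 4215755 —(−1)→ 4215754
4215754 —HB7→ 5·7^7 + 5·7^5 + 5·7^4 + 5·7^3 + 5·7^2 + 5·7 + 4 —bump→ 5·8^8 + 5·8^5 + 5·8^4 + 5·8^3 + 5·8^2 + 5·8 + 4 = 84073324 —(−1)→ 84073323

ω^ω·5 + ω^5·5 + ω^4·5 + ω^3·5 + ω^2·5 + ω·5 + 4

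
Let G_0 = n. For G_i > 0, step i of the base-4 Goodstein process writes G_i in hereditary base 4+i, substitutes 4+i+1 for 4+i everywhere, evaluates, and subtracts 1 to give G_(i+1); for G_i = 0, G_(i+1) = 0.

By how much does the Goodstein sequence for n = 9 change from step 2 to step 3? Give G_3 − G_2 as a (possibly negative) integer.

0

(0) 9|_4 = 2·4 + 1 ↦ 2·5 + 1|_5 = 11 ⇒ 10
(1) 10|_5 = 2·5 ↦ 2·6|_6 = 12 ⇒ 11
(2) 11|_6 = 6 + 5 ↦ 7 + 5|_7 = 12 ⇒ 11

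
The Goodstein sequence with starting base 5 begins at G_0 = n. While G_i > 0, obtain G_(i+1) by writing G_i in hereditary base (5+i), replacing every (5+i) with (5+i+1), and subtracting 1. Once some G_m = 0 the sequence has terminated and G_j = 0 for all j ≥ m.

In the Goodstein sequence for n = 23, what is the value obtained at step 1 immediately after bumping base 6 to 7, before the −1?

G_0 = 23. HB_5(23) = 4·5 + 3. Bump = 27. G_1 = 26.
G_1 = 26. HB_6(26) = 4·6 + 2. Bump = 30. G_2 = 29.

30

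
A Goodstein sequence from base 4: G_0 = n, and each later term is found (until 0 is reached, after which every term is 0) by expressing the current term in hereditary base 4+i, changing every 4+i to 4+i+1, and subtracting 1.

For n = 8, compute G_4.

G_0=8  [base 4] 2·4  →[4↦5]→  2·5 = 10  −1 ⇒ G_1=9
G_1=9  [base 5] 5 + 4  →[5↦6]→  6 + 4 = 10  −1 ⇒ G_2=9
G_2=9  [base 6] 6 + 3  →[6↦7]→  7 + 3 = 10  −1 ⇒ G_3=9
G_3=9  [base 7] 7 + 2  →[7↦8]→  8 + 2 = 10  −1 ⇒ G_4=9
G_4=9  [base 8] 8 + 1  →[8↦9]→  9 + 1 = 10  −1 ⇒ G_5=9

9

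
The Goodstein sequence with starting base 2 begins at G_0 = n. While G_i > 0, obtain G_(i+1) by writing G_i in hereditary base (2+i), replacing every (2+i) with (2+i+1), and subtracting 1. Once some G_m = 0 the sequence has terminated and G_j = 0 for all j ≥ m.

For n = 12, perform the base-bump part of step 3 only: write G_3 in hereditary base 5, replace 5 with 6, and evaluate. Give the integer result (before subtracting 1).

G_0=12  [base 2] 2^(2 + 1) + 2^2  →[2↦3]→  3^(3 + 1) + 3^3 = 108  −1 ⇒ G_1=107
G_1=107  [base 3] 3^(3 + 1) + 2·3^2 + 2·3 + 2  →[3↦4]→  4^(4 + 1) + 2·4^2 + 2·4 + 2 = 1066  −1 ⇒ G_2=1065
G_2=1065  [base 4] 4^(4 + 1) + 2·4^2 + 2·4 + 1  →[4↦5]→  5^(5 + 1) + 2·5^2 + 2·5 + 1 = 15686  −1 ⇒ G_3=15685

280020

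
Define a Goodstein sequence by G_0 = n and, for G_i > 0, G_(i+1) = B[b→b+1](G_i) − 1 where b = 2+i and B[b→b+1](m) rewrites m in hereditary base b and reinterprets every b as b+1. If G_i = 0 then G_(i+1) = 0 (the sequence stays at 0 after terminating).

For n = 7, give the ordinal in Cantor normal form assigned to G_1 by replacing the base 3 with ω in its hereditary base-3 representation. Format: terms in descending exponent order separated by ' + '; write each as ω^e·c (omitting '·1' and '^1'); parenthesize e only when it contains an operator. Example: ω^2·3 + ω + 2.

ω^ω + ω

[0] 7 ≡ 2^2 + 2 + 1 (base 2). Lift 3: 31. −1: 30.
[1] 30 ≡ 3^3 + 3 (base 3). Lift 4: 260. −1: 259.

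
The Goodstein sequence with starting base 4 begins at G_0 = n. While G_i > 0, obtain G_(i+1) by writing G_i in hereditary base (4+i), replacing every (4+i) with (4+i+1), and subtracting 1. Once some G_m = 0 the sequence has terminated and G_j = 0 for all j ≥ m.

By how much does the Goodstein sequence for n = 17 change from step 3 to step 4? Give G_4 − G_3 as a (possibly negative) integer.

i=0: 17 = 4^2 + 1 (b=4); 4→5: 5^2 + 1 = 26; 26−1 = 25
i=1: 25 = 5^2 (b=5); 5→6: 6^2 = 36; 36−1 = 35
i=2: 35 = 5·6 + 5 (b=6); 6→7: 5·7 + 5 = 40; 40−1 = 39
i=3: 39 = 5·7 + 4 (b=7); 7→8: 5·8 + 4 = 44; 44−1 = 43

4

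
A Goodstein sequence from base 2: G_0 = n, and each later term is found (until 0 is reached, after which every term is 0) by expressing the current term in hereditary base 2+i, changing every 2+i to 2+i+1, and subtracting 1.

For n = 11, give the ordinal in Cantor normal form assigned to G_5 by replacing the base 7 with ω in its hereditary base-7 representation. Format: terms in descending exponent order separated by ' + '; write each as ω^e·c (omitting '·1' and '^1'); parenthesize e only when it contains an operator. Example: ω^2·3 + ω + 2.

base 2: 11 = 2^(2 + 1) + 2 + 1; at 3: 3^(3 + 1) + 3 + 1 = 85; next = 84
base 3: 84 = 3^(3 + 1) + 3; at 4: 4^(4 + 1) + 4 = 1028; next = 1027
base 4: 1027 = 4^(4 + 1) + 3; at 5: 5^(5 + 1) + 3 = 15628; next = 15627
base 5: 15627 = 5^(5 + 1) + 2; at 6: 6^(6 + 1) + 2 = 279938; next = 279937
base 6: 279937 = 6^(6 + 1) + 1; at 7: 7^(7 + 1) + 1 = 5764802; next = 5764801
base 7: 5764801 = 7^(7 + 1); at 8: 8^(8 + 1) = 134217728; next = 134217727

ω^(ω + 1)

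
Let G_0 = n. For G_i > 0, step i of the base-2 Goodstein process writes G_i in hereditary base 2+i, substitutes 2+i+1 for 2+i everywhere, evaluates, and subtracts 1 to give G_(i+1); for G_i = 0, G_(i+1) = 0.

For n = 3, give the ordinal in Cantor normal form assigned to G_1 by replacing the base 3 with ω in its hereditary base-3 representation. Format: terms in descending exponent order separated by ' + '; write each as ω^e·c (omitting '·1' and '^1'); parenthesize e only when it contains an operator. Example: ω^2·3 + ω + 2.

ω

base 2: 3 = 2 + 1; at 3: 3 + 1 = 4; next = 3
base 3: 3 = 3; at 4: 4 = 4; next = 3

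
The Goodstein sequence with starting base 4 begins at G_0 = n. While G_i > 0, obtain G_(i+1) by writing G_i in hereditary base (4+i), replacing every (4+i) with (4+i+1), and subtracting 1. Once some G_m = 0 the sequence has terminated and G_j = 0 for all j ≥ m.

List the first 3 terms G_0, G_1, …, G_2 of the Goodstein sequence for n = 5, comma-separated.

base 4: 5 = 4 + 1; at 5: 5 + 1 = 6; next = 5
base 5: 5 = 5; at 6: 6 = 6; next = 5

5, 5, 5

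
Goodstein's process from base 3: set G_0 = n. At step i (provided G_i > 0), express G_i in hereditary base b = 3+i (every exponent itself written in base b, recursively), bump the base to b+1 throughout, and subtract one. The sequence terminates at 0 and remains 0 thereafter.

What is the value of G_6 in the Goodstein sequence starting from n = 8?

11

G_0=8  [base 3] 2·3 + 2  →[3↦4]→  2·4 + 2 = 10  −1 ⇒ G_1=9
G_1=9  [base 4] 2·4 + 1  →[4↦5]→  2·5 + 1 = 11  −1 ⇒ G_2=10
G_2=10  [base 5] 2·5  →[5↦6]→  2·6 = 12  −1 ⇒ G_3=11
G_3=11  [base 6] 6 + 5  →[6↦7]→  7 + 5 = 12  −1 ⇒ G_4=11
G_4=11  [base 7] 7 + 4  →[7↦8]→  8 + 4 = 12  −1 ⇒ G_5=11
G_5=11  [base 8] 8 + 3  →[8↦9]→  9 + 3 = 12  −1 ⇒ G_6=11
G_6=11  [base 9] 9 + 2  →[9↦10]→  10 + 2 = 12  −1 ⇒ G_7=11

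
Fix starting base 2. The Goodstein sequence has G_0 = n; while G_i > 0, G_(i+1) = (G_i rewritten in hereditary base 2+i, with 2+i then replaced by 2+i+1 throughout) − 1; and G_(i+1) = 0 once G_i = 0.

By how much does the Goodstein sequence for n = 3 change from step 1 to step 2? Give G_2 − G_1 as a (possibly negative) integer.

3 —HB2→ 2 + 1 —bump→ 3 + 1 = 4 —(−1)→ 3
3 —HB3→ 3 —bump→ 4 = 4 —(−1)→ 3

0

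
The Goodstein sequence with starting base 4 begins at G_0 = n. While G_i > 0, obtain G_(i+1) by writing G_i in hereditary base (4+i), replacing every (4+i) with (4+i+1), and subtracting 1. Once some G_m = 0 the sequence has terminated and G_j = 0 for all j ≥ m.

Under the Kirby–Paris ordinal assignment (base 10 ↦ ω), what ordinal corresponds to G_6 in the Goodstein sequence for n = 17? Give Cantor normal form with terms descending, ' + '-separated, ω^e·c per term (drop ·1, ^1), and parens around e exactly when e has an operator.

base 4: 17 = 4^2 + 1; at 5: 5^2 + 1 = 26; next = 25
base 5: 25 = 5^2; at 6: 6^2 = 36; next = 35
base 6: 35 = 5·6 + 5; at 7: 5·7 + 5 = 40; next = 39
base 7: 39 = 5·7 + 4; at 8: 5·8 + 4 = 44; next = 43
base 8: 43 = 5·8 + 3; at 9: 5·9 + 3 = 48; next = 47
base 9: 47 = 5·9 + 2; at 10: 5·10 + 2 = 52; next = 51

ω·5 + 1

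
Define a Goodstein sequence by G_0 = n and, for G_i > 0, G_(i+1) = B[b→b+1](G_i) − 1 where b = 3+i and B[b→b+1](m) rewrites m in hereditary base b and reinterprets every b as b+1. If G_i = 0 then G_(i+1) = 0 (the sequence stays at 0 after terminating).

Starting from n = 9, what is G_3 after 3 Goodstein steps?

19

i=0: 9 = 3^2 (b=3); 3→4: 4^2 = 16; 16−1 = 15
i=1: 15 = 3·4 + 3 (b=4); 4→5: 3·5 + 3 = 18; 18−1 = 17
i=2: 17 = 3·5 + 2 (b=5); 5→6: 3·6 + 2 = 20; 20−1 = 19
i=3: 19 = 3·6 + 1 (b=6); 6→7: 3·7 + 1 = 22; 22−1 = 21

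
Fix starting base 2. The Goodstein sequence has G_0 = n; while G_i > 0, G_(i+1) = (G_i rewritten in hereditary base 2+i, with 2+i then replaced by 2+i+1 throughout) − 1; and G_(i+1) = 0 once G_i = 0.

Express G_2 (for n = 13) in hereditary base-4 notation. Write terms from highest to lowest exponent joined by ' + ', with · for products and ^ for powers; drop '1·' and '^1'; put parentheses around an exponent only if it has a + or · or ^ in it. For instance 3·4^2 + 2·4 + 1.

(0) 13|_2 = 2^(2 + 1) + 2^2 + 1 ↦ 3^(3 + 1) + 3^3 + 1|_3 = 109 ⇒ 108
(1) 108|_3 = 3^(3 + 1) + 3^3 ↦ 4^(4 + 1) + 4^4|_4 = 1280 ⇒ 1279
(2) 1279|_4 = 4^(4 + 1) + 3·4^3 + 3·4^2 + 3·4 + 3 ↦ 5^(5 + 1) + 3·5^3 + 3·5^2 + 3·5 + 3|_5 = 16093 ⇒ 16092

4^(4 + 1) + 3·4^3 + 3·4^2 + 3·4 + 3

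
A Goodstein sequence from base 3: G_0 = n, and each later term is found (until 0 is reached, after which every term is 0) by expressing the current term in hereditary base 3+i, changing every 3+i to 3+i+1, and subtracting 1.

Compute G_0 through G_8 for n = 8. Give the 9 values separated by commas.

step 0: 8 = 2·3 + 2; sub 4 for 3: 2·4 + 2; = 10; G_1 = 10−1 = 9
step 1: 9 = 2·4 + 1; sub 5 for 4: 2·5 + 1; = 11; G_2 = 11−1 = 10
step 2: 10 = 2·5; sub 6 for 5: 2·6; = 12; G_3 = 12−1 = 11
step 3: 11 = 6 + 5; sub 7 for 6: 7 + 5; = 12; G_4 = 12−1 = 11
step 4: 11 = 7 + 4; sub 8 for 7: 8 + 4; = 12; G_5 = 12−1 = 11
step 5: 11 = 8 + 3; sub 9 for 8: 9 + 3; = 12; G_6 = 12−1 = 11
step 6: 11 = 9 + 2; sub 10 for 9: 10 + 2; = 12; G_7 = 12−1 = 11
step 7: 11 = 10 + 1; sub 11 for 10: 11 + 1; = 12; G_8 = 12−1 = 11

8, 9, 10, 11, 11, 11, 11, 11, 11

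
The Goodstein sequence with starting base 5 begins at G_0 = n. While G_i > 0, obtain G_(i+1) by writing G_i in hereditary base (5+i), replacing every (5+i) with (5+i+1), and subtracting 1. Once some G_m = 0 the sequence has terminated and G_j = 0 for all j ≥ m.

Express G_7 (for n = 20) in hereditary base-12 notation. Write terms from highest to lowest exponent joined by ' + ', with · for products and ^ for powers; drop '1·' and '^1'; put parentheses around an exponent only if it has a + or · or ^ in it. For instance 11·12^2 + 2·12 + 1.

2·12 + 11

[0] 20 ≡ 4·5 (base 5). Lift 6: 24. −1: 23.
[1] 23 ≡ 3·6 + 5 (base 6). Lift 7: 26. −1: 25.
[2] 25 ≡ 3·7 + 4 (base 7). Lift 8: 28. −1: 27.
[3] 27 ≡ 3·8 + 3 (base 8). Lift 9: 30. −1: 29.
[4] 29 ≡ 3·9 + 2 (base 9). Lift 10: 32. −1: 31.
[5] 31 ≡ 3·10 + 1 (base 10). Lift 11: 34. −1: 33.
[6] 33 ≡ 3·11 (base 11). Lift 12: 36. −1: 35.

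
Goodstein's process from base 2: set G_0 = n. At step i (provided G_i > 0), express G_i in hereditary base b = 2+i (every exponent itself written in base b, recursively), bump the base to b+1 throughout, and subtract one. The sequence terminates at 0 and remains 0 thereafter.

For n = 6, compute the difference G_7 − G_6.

144904

6 —HB2→ 2^2 + 2 —bump→ 3^3 + 3 = 30 —(−1)→ 29
29 —HB3→ 3^3 + 2 —bump→ 4^4 + 2 = 258 —(−1)→ 257
257 —HB4→ 4^4 + 1 —bump→ 5^5 + 1 = 3126 —(−1)→ 3125
3125 —HB5→ 5^5 —bump→ 6^6 = 46656 —(−1)→ 46655
46655 —HB6→ 5·6^5 + 5·6^4 + 5·6^3 + 5·6^2 + 5·6 + 5 —bump→ 5·7^5 + 5·7^4 + 5·7^3 + 5·7^2 + 5·7 + 5 = 98040 —(−1)→ 98039
98039 —HB7→ 5·7^5 + 5·7^4 + 5·7^3 + 5·7^2 + 5·7 + 4 —bump→ 5·8^5 + 5·8^4 + 5·8^3 + 5·8^2 + 5·8 + 4 = 187244 —(−1)→ 187243
187243 —HB8→ 5·8^5 + 5·8^4 + 5·8^3 + 5·8^2 + 5·8 + 3 —bump→ 5·9^5 + 5·9^4 + 5·9^3 + 5·9^2 + 5·9 + 3 = 332148 —(−1)→ 332147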